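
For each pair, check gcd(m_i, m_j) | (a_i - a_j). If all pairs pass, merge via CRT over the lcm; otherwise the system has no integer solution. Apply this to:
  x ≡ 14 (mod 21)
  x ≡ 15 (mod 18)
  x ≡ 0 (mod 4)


Moduli 21, 18, 4 are not pairwise coprime, so CRT works modulo lcm(m_i) when all pairwise compatibility conditions hold.
Pairwise compatibility: gcd(m_i, m_j) must divide a_i - a_j for every pair.
Merge one congruence at a time:
  Start: x ≡ 14 (mod 21).
  Combine with x ≡ 15 (mod 18): gcd(21, 18) = 3, and 15 - 14 = 1 is NOT divisible by 3.
    ⇒ system is inconsistent (no integer solution).

No solution (the system is inconsistent).


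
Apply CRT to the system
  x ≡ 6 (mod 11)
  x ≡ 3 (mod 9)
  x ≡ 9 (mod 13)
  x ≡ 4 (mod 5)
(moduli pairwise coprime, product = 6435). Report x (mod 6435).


Product of moduli M = 11 · 9 · 13 · 5 = 6435.
Merge one congruence at a time:
  Start: x ≡ 6 (mod 11).
  Combine with x ≡ 3 (mod 9); new modulus lcm = 99.
    Write x = 6 + 11·t and substitute into x ≡ 3 (mod 9): 11·t ≡ 3 − 6 = -3 (mod 9).
    Reduce coefficients mod 9: 2·t ≡ 6 (mod 9).
    The inverse of 2 mod 9 is 5 (since 2·5 = 10 = 1·9 + 1), so t ≡ 5·6 = 30 ≡ 3 (mod 9).
    Then x = 6 + 11·3 = 39, valid modulo lcm(11, 9) = 99: x ≡ 39 (mod 99).
  Combine with x ≡ 9 (mod 13); new modulus lcm = 1287.
    Write x = 39 + 99·t and substitute into x ≡ 9 (mod 13): 99·t ≡ 9 − 39 = -30 (mod 13).
    Reduce coefficients mod 13: 8·t ≡ 9 (mod 13).
    The inverse of 8 mod 13 is 5 (since 8·5 = 40 = 3·13 + 1), so t ≡ 5·9 = 45 ≡ 6 (mod 13).
    Then x = 39 + 99·6 = 633, valid modulo lcm(99, 13) = 1287: x ≡ 633 (mod 1287).
  Combine with x ≡ 4 (mod 5); new modulus lcm = 6435.
    Write x = 633 + 1287·t and substitute into x ≡ 4 (mod 5): 1287·t ≡ 4 − 633 = -629 (mod 5).
    Reduce coefficients mod 5: 2·t ≡ 1 (mod 5).
    The inverse of 2 mod 5 is 3 (since 2·3 = 6 = 1·5 + 1), so t ≡ 3·1 = 3 ≡ 3 (mod 5).
    Then x = 633 + 1287·3 = 4494, valid modulo lcm(1287, 5) = 6435: x ≡ 4494 (mod 6435).
Verify against each original: 4494 mod 11 = 6, 4494 mod 9 = 3, 4494 mod 13 = 9, 4494 mod 5 = 4.

x ≡ 4494 (mod 6435).


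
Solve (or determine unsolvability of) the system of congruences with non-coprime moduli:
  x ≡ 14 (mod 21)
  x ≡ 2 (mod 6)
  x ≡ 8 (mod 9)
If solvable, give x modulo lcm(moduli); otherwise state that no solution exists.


Moduli 21, 6, 9 are not pairwise coprime, so CRT works modulo lcm(m_i) when all pairwise compatibility conditions hold.
Pairwise compatibility: gcd(m_i, m_j) must divide a_i - a_j for every pair.
Merge one congruence at a time:
  Start: x ≡ 14 (mod 21).
  Combine with x ≡ 2 (mod 6): gcd(21, 6) = 3; 2 - 14 = -12, which IS divisible by 3, so compatible.
    Write x = 14 + 21·t and substitute into x ≡ 2 (mod 6): 21·t ≡ 2 − 14 = -12 (mod 6).
    Divide the congruence (and modulus) by g = 3: 7·t ≡ -4 (mod 2).
    Reduce coefficients mod 2: 1·t ≡ 0 (mod 2).
    So t ≡ 0 (mod 2).
    Then x = 14 + 21·0 = 14, valid modulo lcm(21, 6) = 42: x ≡ 14 (mod 42).
  Combine with x ≡ 8 (mod 9): gcd(42, 9) = 3; 8 - 14 = -6, which IS divisible by 3, so compatible.
    Write x = 14 + 42·t and substitute into x ≡ 8 (mod 9): 42·t ≡ 8 − 14 = -6 (mod 9).
    Divide the congruence (and modulus) by g = 3: 14·t ≡ -2 (mod 3).
    Reduce coefficients mod 3: 2·t ≡ 1 (mod 3).
    The inverse of 2 mod 3 is 2 (since 2·2 = 4 = 1·3 + 1), so t ≡ 2·1 = 2 ≡ 2 (mod 3).
    Then x = 14 + 42·2 = 98, valid modulo lcm(42, 9) = 126: x ≡ 98 (mod 126).
Verify: 98 mod 21 = 14, 98 mod 6 = 2, 98 mod 9 = 8.

x ≡ 98 (mod 126).


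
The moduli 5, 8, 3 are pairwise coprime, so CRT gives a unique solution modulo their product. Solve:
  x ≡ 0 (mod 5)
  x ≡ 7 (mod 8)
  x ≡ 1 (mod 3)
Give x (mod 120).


Moduli 5, 8, 3 are pairwise coprime; by CRT there is a unique solution modulo M = 5 · 8 · 3 = 120.
Solve pairwise, accumulating the modulus:
  Start with x ≡ 0 (mod 5).
  Combine with x ≡ 7 (mod 8): since gcd(5, 8) = 1, we get a unique residue mod 40.
    Write x = 0 + 5·t and substitute into x ≡ 7 (mod 8): 5·t ≡ 7 − 0 = 7 (mod 8).
    The inverse of 5 mod 8 is 5 (since 5·5 = 25 = 3·8 + 1), so t ≡ 5·7 = 35 ≡ 3 (mod 8).
    Then x = 0 + 5·3 = 15, valid modulo lcm(5, 8) = 40: x ≡ 15 (mod 40).
  Combine with x ≡ 1 (mod 3): since gcd(40, 3) = 1, we get a unique residue mod 120.
    Write x = 15 + 40·t and substitute into x ≡ 1 (mod 3): 40·t ≡ 1 − 15 = -14 (mod 3).
    Reduce coefficients mod 3: 1·t ≡ 1 (mod 3).
    So t ≡ 1 (mod 3).
    Then x = 15 + 40·1 = 55, valid modulo lcm(40, 3) = 120: x ≡ 55 (mod 120).
Verify: 55 mod 5 = 0 ✓, 55 mod 8 = 7 ✓, 55 mod 3 = 1 ✓.

x ≡ 55 (mod 120).


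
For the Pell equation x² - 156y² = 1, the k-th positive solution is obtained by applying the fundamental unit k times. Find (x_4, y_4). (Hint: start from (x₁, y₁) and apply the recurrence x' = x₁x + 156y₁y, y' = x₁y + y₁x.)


Step 1: Find the fundamental solution (x₁, y₁) of x² - 156y² = 1.
  Expand √156 as a continued fraction. a₀ = ⌊√156⌋ = 12; iterate m_{k+1} = d_k·a_k − m_k, d_{k+1} = (156 − m_{k+1}²)/d_k, a_{k+1} = ⌊(a₀ + m_{k+1})/d_{k+1}⌋ (starting m₀ = 0, d₀ = 1), with convergents p_k = a_k·p_{k-1} + p_{k-2}, q_k = a_k·q_{k-1} + q_{k-2} (p₋₁ = 1, q₋₁ = 0):
  k = 0: a₀ = 12; p₀/q₀ = 12/1; p₀² − 156·q₀² = 144 − 156 = -12.
  k = 1: m = 12, d = 12, a = ⌊(12 + 12)/12⌋ = 2; p/q = (2·12 + 1)/(2·1 + 0) = 25/2; p² − 156·q² = 625 − 624 = 1.
  The first convergent with p² − 156·q² = 1 gives the fundamental solution (x₁, y₁) = (25, 2).
Step 2: Apply the recurrence (x_{n+1}, y_{n+1}) = (x₁x_n + 156y₁y_n, x₁y_n + y₁x_n) repeatedly.
  From (x_1, y_1) = (25, 2): x_2 = 25·25 + 156·2·2 = 1249; y_2 = 25·2 + 2·25 = 100.
  From (x_2, y_2) = (1249, 100): x_3 = 25·1249 + 156·2·100 = 62425; y_3 = 25·100 + 2·1249 = 4998.
  From (x_3, y_3) = (62425, 4998): x_4 = 25·62425 + 156·2·4998 = 3120001; y_4 = 25·4998 + 2·62425 = 249800.
Step 3: Verify x_4² - 156·y_4² = 9734406240001 - 9734406240000 = 1 (should be 1). ✓

(x_1, y_1) = (25, 2); (x_4, y_4) = (3120001, 249800).


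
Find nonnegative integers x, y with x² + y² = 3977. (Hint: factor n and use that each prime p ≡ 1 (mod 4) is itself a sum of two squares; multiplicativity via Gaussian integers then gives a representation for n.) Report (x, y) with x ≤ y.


Step 1: Factor n = 3977 = 41 · 97.
Step 2: Check the mod-4 condition on each prime factor: 41 ≡ 1 (mod 4), exponent 1; 97 ≡ 1 (mod 4), exponent 1.
All primes ≡ 3 (mod 4) appear to even exponent (or don't appear), so by the two-squares theorem n IS expressible as a sum of two squares.
Step 3: Build a representation. Here n = 41 · 97 is a product of primes ≡ 1 (mod 4). Each prime p ≡ 1 (mod 4) is itself a sum of two squares; find a² by testing p − a² for a perfect square:
  41: 41 − 1² = 40, 41 − 2² = 37, 41 − 3² = 32, 41 − 4² = 25 = 5² ⇒ 41 = 4² + 5².
  97: 97 − 1² = 96, 97 − 2² = 93, 97 − 3² = 88, 97 − 4² = 81 = 9² ⇒ 97 = 4² + 9².
  Combine using the Brahmagupta–Fibonacci identity (a² + b²)(c² + d²) = (ac − bd)² + (ad + bc)² = (ac + bd)² + (ad − bc)²:
  41 · 97 = 3977: from (4² + 5²)(4² + 9²), take (4·4 − 5·9, 4·9 + 5·4) = (16 − 45, 36 + 20) = (-29, 56); dropping signs (only squares matter) gives (29, 56); check 29² + 56² = 841 + 3136 = 3977 ✓.
Step 4: Order so x ≤ y and verify: 29² + 56² = 841 + 3136 = 3977 = n. ✓

n = 3977 = 29² + 56² (one valid representation with x ≤ y).


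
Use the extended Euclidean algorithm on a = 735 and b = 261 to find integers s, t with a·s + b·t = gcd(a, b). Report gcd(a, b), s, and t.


Euclidean algorithm on (735, 261) — divide until remainder is 0:
  735 = 2 · 261 + 213
  261 = 1 · 213 + 48
  213 = 4 · 48 + 21
  48 = 2 · 21 + 6
  21 = 3 · 6 + 3
  6 = 2 · 3 + 0
gcd(735, 261) = 3.
Track Bezout coefficients alongside the remainders: start with r₀ = 735 = a·1 + b·0 (s = 1, t = 0) and r₁ = 261 = a·0 + b·1 (s = 0, t = 1); each new remainder r_{k+1} = r_{k-1} − q_k·r_k inherits s_{k+1} = s_{k-1} − q_k·s_k, t_{k+1} = t_{k-1} − q_k·t_k, so r_k = a·s_k + b·t_k at every step:
  q = 2: r = 213, s = 1 − 2·0 = 1, t = 0 − 2·1 = -2  (check: 735·1 + 261·(-2) = 213)
  q = 1: r = 48, s = 0 − 1·1 = -1, t = 1 − 1·(-2) = 3  (check: 735·(-1) + 261·3 = 48)
  q = 4: r = 21, s = 1 − 4·(-1) = 5, t = -2 − 4·3 = -14  (check: 735·5 + 261·(-14) = 21)
  q = 2: r = 6, s = -1 − 2·5 = -11, t = 3 − 2·(-14) = 31  (check: 735·(-11) + 261·31 = 6)
  q = 3: r = 3, s = 5 − 3·(-11) = 38, t = -14 − 3·31 = -107  (check: 735·38 + 261·(-107) = 3)
The row with r = 3 (the gcd) gives the Bezout coefficients s = 38, t = -107.
Result: 735 · (38) + 261 · (-107) = 3.

gcd(735, 261) = 3; s = 38, t = -107 (check: 735·38 + 261·(-107) = 3).


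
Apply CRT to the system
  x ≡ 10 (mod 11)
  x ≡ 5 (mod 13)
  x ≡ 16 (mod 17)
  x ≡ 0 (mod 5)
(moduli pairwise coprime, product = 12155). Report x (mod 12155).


Product of moduli M = 11 · 13 · 17 · 5 = 12155.
Merge one congruence at a time:
  Start: x ≡ 10 (mod 11).
  Combine with x ≡ 5 (mod 13); new modulus lcm = 143.
    Write x = 10 + 11·t and substitute into x ≡ 5 (mod 13): 11·t ≡ 5 − 10 = -5 (mod 13).
    Reduce coefficients mod 13: 11·t ≡ 8 (mod 13).
    The inverse of 11 mod 13 is 6 (since 11·6 = 66 = 5·13 + 1), so t ≡ 6·8 = 48 ≡ 9 (mod 13).
    Then x = 10 + 11·9 = 109, valid modulo lcm(11, 13) = 143: x ≡ 109 (mod 143).
  Combine with x ≡ 16 (mod 17); new modulus lcm = 2431.
    Write x = 109 + 143·t and substitute into x ≡ 16 (mod 17): 143·t ≡ 16 − 109 = -93 (mod 17).
    Reduce coefficients mod 17: 7·t ≡ 9 (mod 17).
    The inverse of 7 mod 17 is 5 (since 7·5 = 35 = 2·17 + 1), so t ≡ 5·9 = 45 ≡ 11 (mod 17).
    Then x = 109 + 143·11 = 1682, valid modulo lcm(143, 17) = 2431: x ≡ 1682 (mod 2431).
  Combine with x ≡ 0 (mod 5); new modulus lcm = 12155.
    Write x = 1682 + 2431·t and substitute into x ≡ 0 (mod 5): 2431·t ≡ 0 − 1682 = -1682 (mod 5).
    Reduce coefficients mod 5: 1·t ≡ 3 (mod 5).
    So t ≡ 3 (mod 5).
    Then x = 1682 + 2431·3 = 8975, valid modulo lcm(2431, 5) = 12155: x ≡ 8975 (mod 12155).
Verify against each original: 8975 mod 11 = 10, 8975 mod 13 = 5, 8975 mod 17 = 16, 8975 mod 5 = 0.

x ≡ 8975 (mod 12155).


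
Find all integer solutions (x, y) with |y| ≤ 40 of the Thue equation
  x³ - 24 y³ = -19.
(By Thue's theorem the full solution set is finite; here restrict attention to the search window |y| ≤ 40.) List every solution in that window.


The equation is x³ - 24y³ = -19. For fixed y, x³ = 24·y³ − 19, so a solution requires the RHS to be a perfect cube.
Strategy: iterate y from -40 to 40, compute RHS = 24·y³ − 19, and check whether it is a (positive or negative) perfect cube.
Check small values of y:
  y = 0: RHS = -19 is not a perfect cube.
  y = 1: RHS = 5 is not a perfect cube.
  y = -1: RHS = -43 is not a perfect cube.
  y = 2: RHS = 173 is not a perfect cube.
  y = -2: RHS = -211 is not a perfect cube.
  y = 3: RHS = 629 is not a perfect cube.
  y = -3: RHS = -667 is not a perfect cube.
Continuing the search up to |y| = 40 finds no solutions either.
No (x, y) in the scanned range satisfies the equation.

No integer solutions with |y| ≤ 40.


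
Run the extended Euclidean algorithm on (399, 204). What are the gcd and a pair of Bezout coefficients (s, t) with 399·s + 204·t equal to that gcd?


Euclidean algorithm on (399, 204) — divide until remainder is 0:
  399 = 1 · 204 + 195
  204 = 1 · 195 + 9
  195 = 21 · 9 + 6
  9 = 1 · 6 + 3
  6 = 2 · 3 + 0
gcd(399, 204) = 3.
Track Bezout coefficients alongside the remainders: start with r₀ = 399 = a·1 + b·0 (s = 1, t = 0) and r₁ = 204 = a·0 + b·1 (s = 0, t = 1); each new remainder r_{k+1} = r_{k-1} − q_k·r_k inherits s_{k+1} = s_{k-1} − q_k·s_k, t_{k+1} = t_{k-1} − q_k·t_k, so r_k = a·s_k + b·t_k at every step:
  q = 1: r = 195, s = 1 − 1·0 = 1, t = 0 − 1·1 = -1  (check: 399·1 + 204·(-1) = 195)
  q = 1: r = 9, s = 0 − 1·1 = -1, t = 1 − 1·(-1) = 2  (check: 399·(-1) + 204·2 = 9)
  q = 21: r = 6, s = 1 − 21·(-1) = 22, t = -1 − 21·2 = -43  (check: 399·22 + 204·(-43) = 6)
  q = 1: r = 3, s = -1 − 1·22 = -23, t = 2 − 1·(-43) = 45  (check: 399·(-23) + 204·45 = 3)
The row with r = 3 (the gcd) gives the Bezout coefficients s = -23, t = 45.
Result: 399 · (-23) + 204 · (45) = 3.

gcd(399, 204) = 3; s = -23, t = 45 (check: 399·(-23) + 204·45 = 3).


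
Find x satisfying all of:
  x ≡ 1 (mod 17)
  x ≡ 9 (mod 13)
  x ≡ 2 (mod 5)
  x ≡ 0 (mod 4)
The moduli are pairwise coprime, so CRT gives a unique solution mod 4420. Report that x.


Product of moduli M = 17 · 13 · 5 · 4 = 4420.
Merge one congruence at a time:
  Start: x ≡ 1 (mod 17).
  Combine with x ≡ 9 (mod 13); new modulus lcm = 221.
    Write x = 1 + 17·t and substitute into x ≡ 9 (mod 13): 17·t ≡ 9 − 1 = 8 (mod 13).
    Reduce coefficients mod 13: 4·t ≡ 8 (mod 13).
    The inverse of 4 mod 13 is 10 (since 4·10 = 40 = 3·13 + 1), so t ≡ 10·8 = 80 ≡ 2 (mod 13).
    Then x = 1 + 17·2 = 35, valid modulo lcm(17, 13) = 221: x ≡ 35 (mod 221).
  Combine with x ≡ 2 (mod 5); new modulus lcm = 1105.
    Write x = 35 + 221·t and substitute into x ≡ 2 (mod 5): 221·t ≡ 2 − 35 = -33 (mod 5).
    Reduce coefficients mod 5: 1·t ≡ 2 (mod 5).
    So t ≡ 2 (mod 5).
    Then x = 35 + 221·2 = 477, valid modulo lcm(221, 5) = 1105: x ≡ 477 (mod 1105).
  Combine with x ≡ 0 (mod 4); new modulus lcm = 4420.
    Write x = 477 + 1105·t and substitute into x ≡ 0 (mod 4): 1105·t ≡ 0 − 477 = -477 (mod 4).
    Reduce coefficients mod 4: 1·t ≡ 3 (mod 4).
    So t ≡ 3 (mod 4).
    Then x = 477 + 1105·3 = 3792, valid modulo lcm(1105, 4) = 4420: x ≡ 3792 (mod 4420).
Verify against each original: 3792 mod 17 = 1, 3792 mod 13 = 9, 3792 mod 5 = 2, 3792 mod 4 = 0.

x ≡ 3792 (mod 4420).


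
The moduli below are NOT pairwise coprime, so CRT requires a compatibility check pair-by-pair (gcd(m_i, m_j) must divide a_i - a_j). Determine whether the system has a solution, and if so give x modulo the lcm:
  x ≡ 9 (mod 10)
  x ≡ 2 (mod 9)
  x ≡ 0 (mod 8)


Moduli 10, 9, 8 are not pairwise coprime, so CRT works modulo lcm(m_i) when all pairwise compatibility conditions hold.
Pairwise compatibility: gcd(m_i, m_j) must divide a_i - a_j for every pair.
Merge one congruence at a time:
  Start: x ≡ 9 (mod 10).
  Combine with x ≡ 2 (mod 9): gcd(10, 9) = 1; 2 - 9 = -7, which IS divisible by 1, so compatible.
    Write x = 9 + 10·t and substitute into x ≡ 2 (mod 9): 10·t ≡ 2 − 9 = -7 (mod 9).
    Reduce coefficients mod 9: 1·t ≡ 2 (mod 9).
    So t ≡ 2 (mod 9).
    Then x = 9 + 10·2 = 29, valid modulo lcm(10, 9) = 90: x ≡ 29 (mod 90).
  Combine with x ≡ 0 (mod 8): gcd(90, 8) = 2, and 0 - 29 = -29 is NOT divisible by 2.
    ⇒ system is inconsistent (no integer solution).

No solution (the system is inconsistent).


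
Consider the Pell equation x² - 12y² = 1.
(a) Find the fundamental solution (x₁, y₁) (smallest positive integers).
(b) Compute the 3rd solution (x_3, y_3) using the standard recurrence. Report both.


Step 1: Find the fundamental solution (x₁, y₁) of x² - 12y² = 1.
  Expand √12 as a continued fraction. a₀ = ⌊√12⌋ = 3; iterate m_{k+1} = d_k·a_k − m_k, d_{k+1} = (12 − m_{k+1}²)/d_k, a_{k+1} = ⌊(a₀ + m_{k+1})/d_{k+1}⌋ (starting m₀ = 0, d₀ = 1), with convergents p_k = a_k·p_{k-1} + p_{k-2}, q_k = a_k·q_{k-1} + q_{k-2} (p₋₁ = 1, q₋₁ = 0):
  k = 0: a₀ = 3; p₀/q₀ = 3/1; p₀² − 12·q₀² = 9 − 12 = -3.
  k = 1: m = 3, d = 3, a = ⌊(3 + 3)/3⌋ = 2; p/q = (2·3 + 1)/(2·1 + 0) = 7/2; p² − 12·q² = 49 − 48 = 1.
  The first convergent with p² − 12·q² = 1 gives the fundamental solution (x₁, y₁) = (7, 2).
Step 2: Apply the recurrence (x_{n+1}, y_{n+1}) = (x₁x_n + 12y₁y_n, x₁y_n + y₁x_n) repeatedly.
  From (x_1, y_1) = (7, 2): x_2 = 7·7 + 12·2·2 = 97; y_2 = 7·2 + 2·7 = 28.
  From (x_2, y_2) = (97, 28): x_3 = 7·97 + 12·2·28 = 1351; y_3 = 7·28 + 2·97 = 390.
Step 3: Verify x_3² - 12·y_3² = 1825201 - 1825200 = 1 (should be 1). ✓

(x_1, y_1) = (7, 2); (x_3, y_3) = (1351, 390).


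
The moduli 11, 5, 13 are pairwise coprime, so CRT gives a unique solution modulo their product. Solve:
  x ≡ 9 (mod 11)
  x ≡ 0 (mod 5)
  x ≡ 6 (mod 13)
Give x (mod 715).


Moduli 11, 5, 13 are pairwise coprime; by CRT there is a unique solution modulo M = 11 · 5 · 13 = 715.
Solve pairwise, accumulating the modulus:
  Start with x ≡ 9 (mod 11).
  Combine with x ≡ 0 (mod 5): since gcd(11, 5) = 1, we get a unique residue mod 55.
    Write x = 9 + 11·t and substitute into x ≡ 0 (mod 5): 11·t ≡ 0 − 9 = -9 (mod 5).
    Reduce coefficients mod 5: 1·t ≡ 1 (mod 5).
    So t ≡ 1 (mod 5).
    Then x = 9 + 11·1 = 20, valid modulo lcm(11, 5) = 55: x ≡ 20 (mod 55).
  Combine with x ≡ 6 (mod 13): since gcd(55, 13) = 1, we get a unique residue mod 715.
    Write x = 20 + 55·t and substitute into x ≡ 6 (mod 13): 55·t ≡ 6 − 20 = -14 (mod 13).
    Reduce coefficients mod 13: 3·t ≡ 12 (mod 13).
    The inverse of 3 mod 13 is 9 (since 3·9 = 27 = 2·13 + 1), so t ≡ 9·12 = 108 ≡ 4 (mod 13).
    Then x = 20 + 55·4 = 240, valid modulo lcm(55, 13) = 715: x ≡ 240 (mod 715).
Verify: 240 mod 11 = 9 ✓, 240 mod 5 = 0 ✓, 240 mod 13 = 6 ✓.

x ≡ 240 (mod 715).


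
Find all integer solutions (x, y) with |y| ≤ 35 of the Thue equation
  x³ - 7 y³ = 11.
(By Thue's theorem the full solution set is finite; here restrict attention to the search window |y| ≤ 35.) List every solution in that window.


The equation is x³ - 7y³ = 11. For fixed y, x³ = 7·y³ + 11, so a solution requires the RHS to be a perfect cube.
Strategy: iterate y from -35 to 35, compute RHS = 7·y³ + 11, and check whether it is a (positive or negative) perfect cube.
Check small values of y:
  y = 0: RHS = 11 is not a perfect cube.
  y = 1: RHS = 18 is not a perfect cube.
  y = -1: RHS = 4 is not a perfect cube.
  y = 2: RHS = 67 is not a perfect cube.
  y = -2: RHS = -45 is not a perfect cube.
  y = 3: RHS = 200 is not a perfect cube.
  y = -3: RHS = -178 is not a perfect cube.
Continuing the search up to |y| = 35 finds no solutions either.
No (x, y) in the scanned range satisfies the equation.

No integer solutions with |y| ≤ 35.


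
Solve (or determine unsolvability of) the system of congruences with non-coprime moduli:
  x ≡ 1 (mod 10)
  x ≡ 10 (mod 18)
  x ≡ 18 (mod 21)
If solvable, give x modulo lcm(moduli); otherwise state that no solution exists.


Moduli 10, 18, 21 are not pairwise coprime, so CRT works modulo lcm(m_i) when all pairwise compatibility conditions hold.
Pairwise compatibility: gcd(m_i, m_j) must divide a_i - a_j for every pair.
Merge one congruence at a time:
  Start: x ≡ 1 (mod 10).
  Combine with x ≡ 10 (mod 18): gcd(10, 18) = 2, and 10 - 1 = 9 is NOT divisible by 2.
    ⇒ system is inconsistent (no integer solution).

No solution (the system is inconsistent).


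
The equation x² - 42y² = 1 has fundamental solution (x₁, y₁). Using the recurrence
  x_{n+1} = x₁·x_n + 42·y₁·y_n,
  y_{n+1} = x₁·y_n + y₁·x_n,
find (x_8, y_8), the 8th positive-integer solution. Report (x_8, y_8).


Step 1: Find the fundamental solution (x₁, y₁) of x² - 42y² = 1.
  Expand √42 as a continued fraction. a₀ = ⌊√42⌋ = 6; iterate m_{k+1} = d_k·a_k − m_k, d_{k+1} = (42 − m_{k+1}²)/d_k, a_{k+1} = ⌊(a₀ + m_{k+1})/d_{k+1}⌋ (starting m₀ = 0, d₀ = 1), with convergents p_k = a_k·p_{k-1} + p_{k-2}, q_k = a_k·q_{k-1} + q_{k-2} (p₋₁ = 1, q₋₁ = 0):
  k = 0: a₀ = 6; p₀/q₀ = 6/1; p₀² − 42·q₀² = 36 − 42 = -6.
  k = 1: m = 6, d = 6, a = ⌊(6 + 6)/6⌋ = 2; p/q = (2·6 + 1)/(2·1 + 0) = 13/2; p² − 42·q² = 169 − 168 = 1.
  The first convergent with p² − 42·q² = 1 gives the fundamental solution (x₁, y₁) = (13, 2).
Step 2: Apply the recurrence (x_{n+1}, y_{n+1}) = (x₁x_n + 42y₁y_n, x₁y_n + y₁x_n) repeatedly.
  From (x_1, y_1) = (13, 2): x_2 = 13·13 + 42·2·2 = 337; y_2 = 13·2 + 2·13 = 52.
  From (x_2, y_2) = (337, 52): x_3 = 13·337 + 42·2·52 = 8749; y_3 = 13·52 + 2·337 = 1350.
  From (x_3, y_3) = (8749, 1350): x_4 = 13·8749 + 42·2·1350 = 227137; y_4 = 13·1350 + 2·8749 = 35048.
  From (x_4, y_4) = (227137, 35048): x_5 = 13·227137 + 42·2·35048 = 5896813; y_5 = 13·35048 + 2·227137 = 909898.
  From (x_5, y_5) = (5896813, 909898): x_6 = 13·5896813 + 42·2·909898 = 153090001; y_6 = 13·909898 + 2·5896813 = 23622300.
  From (x_6, y_6) = (153090001, 23622300): x_7 = 13·153090001 + 42·2·23622300 = 3974443213; y_7 = 13·23622300 + 2·153090001 = 613269902.
  From (x_7, y_7) = (3974443213, 613269902): x_8 = 13·3974443213 + 42·2·613269902 = 103182433537; y_8 = 13·613269902 + 2·3974443213 = 15921395152.
Step 3: Verify x_8² - 42·y_8² = 10646614590617422330369 - 10646614590617422330368 = 1 (should be 1). ✓

(x_1, y_1) = (13, 2); (x_8, y_8) = (103182433537, 15921395152).


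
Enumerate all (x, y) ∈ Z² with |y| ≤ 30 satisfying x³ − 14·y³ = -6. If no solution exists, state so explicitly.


The equation is x³ - 14y³ = -6. For fixed y, x³ = 14·y³ − 6, so a solution requires the RHS to be a perfect cube.
Strategy: iterate y from -30 to 30, compute RHS = 14·y³ − 6, and check whether it is a (positive or negative) perfect cube.
Check small values of y:
  y = 0: RHS = -6 is not a perfect cube.
  y = 1: RHS = 8 = (2)³ ⇒ x = 2 works.
  y = -1: RHS = -20 is not a perfect cube.
  y = 2: RHS = 106 is not a perfect cube.
  y = -2: RHS = -118 is not a perfect cube.
  y = 3: RHS = 372 is not a perfect cube.
  y = -3: RHS = -384 is not a perfect cube.
Continuing the search up to |y| = 30 finds no further solutions beyond those listed.
Collected solutions: (2, 1).

Solutions (with |y| ≤ 30): (2, 1).


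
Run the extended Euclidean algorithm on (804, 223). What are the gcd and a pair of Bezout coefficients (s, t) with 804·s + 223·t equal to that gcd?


Euclidean algorithm on (804, 223) — divide until remainder is 0:
  804 = 3 · 223 + 135
  223 = 1 · 135 + 88
  135 = 1 · 88 + 47
  88 = 1 · 47 + 41
  47 = 1 · 41 + 6
  41 = 6 · 6 + 5
  6 = 1 · 5 + 1
  5 = 5 · 1 + 0
gcd(804, 223) = 1.
Track Bezout coefficients alongside the remainders: start with r₀ = 804 = a·1 + b·0 (s = 1, t = 0) and r₁ = 223 = a·0 + b·1 (s = 0, t = 1); each new remainder r_{k+1} = r_{k-1} − q_k·r_k inherits s_{k+1} = s_{k-1} − q_k·s_k, t_{k+1} = t_{k-1} − q_k·t_k, so r_k = a·s_k + b·t_k at every step:
  q = 3: r = 135, s = 1 − 3·0 = 1, t = 0 − 3·1 = -3  (check: 804·1 + 223·(-3) = 135)
  q = 1: r = 88, s = 0 − 1·1 = -1, t = 1 − 1·(-3) = 4  (check: 804·(-1) + 223·4 = 88)
  q = 1: r = 47, s = 1 − 1·(-1) = 2, t = -3 − 1·4 = -7  (check: 804·2 + 223·(-7) = 47)
  q = 1: r = 41, s = -1 − 1·2 = -3, t = 4 − 1·(-7) = 11  (check: 804·(-3) + 223·11 = 41)
  q = 1: r = 6, s = 2 − 1·(-3) = 5, t = -7 − 1·11 = -18  (check: 804·5 + 223·(-18) = 6)
  q = 6: r = 5, s = -3 − 6·5 = -33, t = 11 − 6·(-18) = 119  (check: 804·(-33) + 223·119 = 5)
  q = 1: r = 1, s = 5 − 1·(-33) = 38, t = -18 − 1·119 = -137  (check: 804·38 + 223·(-137) = 1)
The row with r = 1 (the gcd) gives the Bezout coefficients s = 38, t = -137.
Result: 804 · (38) + 223 · (-137) = 1.

gcd(804, 223) = 1; s = 38, t = -137 (check: 804·38 + 223·(-137) = 1).


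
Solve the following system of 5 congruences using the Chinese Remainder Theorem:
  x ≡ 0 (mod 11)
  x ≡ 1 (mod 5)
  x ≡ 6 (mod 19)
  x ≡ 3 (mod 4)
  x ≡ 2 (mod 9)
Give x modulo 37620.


Product of moduli M = 11 · 5 · 19 · 4 · 9 = 37620.
Merge one congruence at a time:
  Start: x ≡ 0 (mod 11).
  Combine with x ≡ 1 (mod 5); new modulus lcm = 55.
    Write x = 0 + 11·t and substitute into x ≡ 1 (mod 5): 11·t ≡ 1 − 0 = 1 (mod 5).
    Reduce coefficients mod 5: 1·t ≡ 1 (mod 5).
    So t ≡ 1 (mod 5).
    Then x = 0 + 11·1 = 11, valid modulo lcm(11, 5) = 55: x ≡ 11 (mod 55).
  Combine with x ≡ 6 (mod 19); new modulus lcm = 1045.
    Write x = 11 + 55·t and substitute into x ≡ 6 (mod 19): 55·t ≡ 6 − 11 = -5 (mod 19).
    Reduce coefficients mod 19: 17·t ≡ 14 (mod 19).
    The inverse of 17 mod 19 is 9 (since 17·9 = 153 = 8·19 + 1), so t ≡ 9·14 = 126 ≡ 12 (mod 19).
    Then x = 11 + 55·12 = 671, valid modulo lcm(55, 19) = 1045: x ≡ 671 (mod 1045).
  Combine with x ≡ 3 (mod 4); new modulus lcm = 4180.
    Write x = 671 + 1045·t and substitute into x ≡ 3 (mod 4): 1045·t ≡ 3 − 671 = -668 (mod 4).
    Reduce coefficients mod 4: 1·t ≡ 0 (mod 4).
    So t ≡ 0 (mod 4).
    Then x = 671 + 1045·0 = 671, valid modulo lcm(1045, 4) = 4180: x ≡ 671 (mod 4180).
  Combine with x ≡ 2 (mod 9); new modulus lcm = 37620.
    Write x = 671 + 4180·t and substitute into x ≡ 2 (mod 9): 4180·t ≡ 2 − 671 = -669 (mod 9).
    Reduce coefficients mod 9: 4·t ≡ 6 (mod 9).
    The inverse of 4 mod 9 is 7 (since 4·7 = 28 = 3·9 + 1), so t ≡ 7·6 = 42 ≡ 6 (mod 9).
    Then x = 671 + 4180·6 = 25751, valid modulo lcm(4180, 9) = 37620: x ≡ 25751 (mod 37620).
Verify against each original: 25751 mod 11 = 0, 25751 mod 5 = 1, 25751 mod 19 = 6, 25751 mod 4 = 3, 25751 mod 9 = 2.

x ≡ 25751 (mod 37620).


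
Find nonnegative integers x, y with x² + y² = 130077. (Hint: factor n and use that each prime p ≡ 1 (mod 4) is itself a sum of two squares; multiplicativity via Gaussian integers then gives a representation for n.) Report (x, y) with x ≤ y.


Step 1: Factor n = 130077 = 3^2 · 97 · 149.
Step 2: Check the mod-4 condition on each prime factor: 3 ≡ 3 (mod 4), exponent 2 (must be even); 97 ≡ 1 (mod 4), exponent 1; 149 ≡ 1 (mod 4), exponent 1.
All primes ≡ 3 (mod 4) appear to even exponent (or don't appear), so by the two-squares theorem n IS expressible as a sum of two squares.
Step 3: Build a representation. Group n = k² · m with k = 3 and m = 97 · 149 = 14453 (a product of primes ≡ 1 (mod 4)); a representation of m scales to one of n via (k·x)² + (k·y)² = k²(x² + y²). Each prime p ≡ 1 (mod 4) is itself a sum of two squares; find a² by testing p − a² for a perfect square:
  97: 97 − 1² = 96, 97 − 2² = 93, 97 − 3² = 88, 97 − 4² = 81 = 9² ⇒ 97 = 4² + 9².
  149: 149 − 1² = 148, 149 − 2² = 145, 149 − 3² = 140, 149 − 4² = 133, 149 − 5² = 124, 149 − 6² = 113, 149 − 7² = 100 = 10² ⇒ 149 = 7² + 10².
  Combine using the Brahmagupta–Fibonacci identity (a² + b²)(c² + d²) = (ac − bd)² + (ad + bc)² = (ac + bd)² + (ad − bc)²:
  97 · 149 = 14453: from (4² + 9²)(7² + 10²), take (4·7 − 9·10, 4·10 + 9·7) = (28 − 90, 40 + 63) = (-62, 103); dropping signs (only squares matter) gives (62, 103); check 62² + 103² = 3844 + 10609 = 14453 ✓.
  Scale by k = 3: (3·62, 3·103) = (186, 309).
Step 4: Order so x ≤ y and verify: 186² + 309² = 34596 + 95481 = 130077 = n. ✓

n = 130077 = 186² + 309² (one valid representation with x ≤ y).


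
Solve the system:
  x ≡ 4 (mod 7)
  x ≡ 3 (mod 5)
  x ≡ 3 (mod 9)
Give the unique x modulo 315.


Moduli 7, 5, 9 are pairwise coprime; by CRT there is a unique solution modulo M = 7 · 5 · 9 = 315.
Solve pairwise, accumulating the modulus:
  Start with x ≡ 4 (mod 7).
  Combine with x ≡ 3 (mod 5): since gcd(7, 5) = 1, we get a unique residue mod 35.
    Write x = 4 + 7·t and substitute into x ≡ 3 (mod 5): 7·t ≡ 3 − 4 = -1 (mod 5).
    Reduce coefficients mod 5: 2·t ≡ 4 (mod 5).
    The inverse of 2 mod 5 is 3 (since 2·3 = 6 = 1·5 + 1), so t ≡ 3·4 = 12 ≡ 2 (mod 5).
    Then x = 4 + 7·2 = 18, valid modulo lcm(7, 5) = 35: x ≡ 18 (mod 35).
  Combine with x ≡ 3 (mod 9): since gcd(35, 9) = 1, we get a unique residue mod 315.
    Write x = 18 + 35·t and substitute into x ≡ 3 (mod 9): 35·t ≡ 3 − 18 = -15 (mod 9).
    Reduce coefficients mod 9: 8·t ≡ 3 (mod 9).
    The inverse of 8 mod 9 is 8 (since 8·8 = 64 = 7·9 + 1), so t ≡ 8·3 = 24 ≡ 6 (mod 9).
    Then x = 18 + 35·6 = 228, valid modulo lcm(35, 9) = 315: x ≡ 228 (mod 315).
Verify: 228 mod 7 = 4 ✓, 228 mod 5 = 3 ✓, 228 mod 9 = 3 ✓.

x ≡ 228 (mod 315).


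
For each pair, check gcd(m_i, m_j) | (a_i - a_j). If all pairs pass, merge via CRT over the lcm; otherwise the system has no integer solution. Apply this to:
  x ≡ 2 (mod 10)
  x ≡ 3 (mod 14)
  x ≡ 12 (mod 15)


Moduli 10, 14, 15 are not pairwise coprime, so CRT works modulo lcm(m_i) when all pairwise compatibility conditions hold.
Pairwise compatibility: gcd(m_i, m_j) must divide a_i - a_j for every pair.
Merge one congruence at a time:
  Start: x ≡ 2 (mod 10).
  Combine with x ≡ 3 (mod 14): gcd(10, 14) = 2, and 3 - 2 = 1 is NOT divisible by 2.
    ⇒ system is inconsistent (no integer solution).

No solution (the system is inconsistent).


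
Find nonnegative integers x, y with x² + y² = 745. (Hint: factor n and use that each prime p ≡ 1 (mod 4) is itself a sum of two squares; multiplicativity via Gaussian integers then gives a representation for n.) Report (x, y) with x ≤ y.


Step 1: Factor n = 745 = 5 · 149.
Step 2: Check the mod-4 condition on each prime factor: 5 ≡ 1 (mod 4), exponent 1; 149 ≡ 1 (mod 4), exponent 1.
All primes ≡ 3 (mod 4) appear to even exponent (or don't appear), so by the two-squares theorem n IS expressible as a sum of two squares.
Step 3: Build a representation. Here n = 5 · 149 is a product of primes ≡ 1 (mod 4). Each prime p ≡ 1 (mod 4) is itself a sum of two squares; find a² by testing p − a² for a perfect square:
  5: 5 − 1² = 4 = 2² ⇒ 5 = 1² + 2².
  149: 149 − 1² = 148, 149 − 2² = 145, 149 − 3² = 140, 149 − 4² = 133, 149 − 5² = 124, 149 − 6² = 113, 149 − 7² = 100 = 10² ⇒ 149 = 7² + 10².
  Combine using the Brahmagupta–Fibonacci identity (a² + b²)(c² + d²) = (ac − bd)² + (ad + bc)² = (ac + bd)² + (ad − bc)²:
  5 · 149 = 745: from (1² + 2²)(7² + 10²), take (1·7 − 2·10, 1·10 + 2·7) = (7 − 20, 10 + 14) = (-13, 24); dropping signs (only squares matter) gives (13, 24); check 13² + 24² = 169 + 576 = 745 ✓.
Step 4: Order so x ≤ y and verify: 13² + 24² = 169 + 576 = 745 = n. ✓

n = 745 = 13² + 24² (one valid representation with x ≤ y).


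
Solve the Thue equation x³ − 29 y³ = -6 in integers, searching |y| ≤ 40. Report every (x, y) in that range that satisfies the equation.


The equation is x³ - 29y³ = -6. For fixed y, x³ = 29·y³ − 6, so a solution requires the RHS to be a perfect cube.
Strategy: iterate y from -40 to 40, compute RHS = 29·y³ − 6, and check whether it is a (positive or negative) perfect cube.
Check small values of y:
  y = 0: RHS = -6 is not a perfect cube.
  y = 1: RHS = 23 is not a perfect cube.
  y = -1: RHS = -35 is not a perfect cube.
  y = 2: RHS = 226 is not a perfect cube.
  y = -2: RHS = -238 is not a perfect cube.
  y = 3: RHS = 777 is not a perfect cube.
  y = -3: RHS = -789 is not a perfect cube.
Continuing the search up to |y| = 40 finds no solutions either.
No (x, y) in the scanned range satisfies the equation.

No integer solutions with |y| ≤ 40.


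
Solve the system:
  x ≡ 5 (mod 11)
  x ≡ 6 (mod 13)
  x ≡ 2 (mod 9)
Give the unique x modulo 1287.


Moduli 11, 13, 9 are pairwise coprime; by CRT there is a unique solution modulo M = 11 · 13 · 9 = 1287.
Solve pairwise, accumulating the modulus:
  Start with x ≡ 5 (mod 11).
  Combine with x ≡ 6 (mod 13): since gcd(11, 13) = 1, we get a unique residue mod 143.
    Write x = 5 + 11·t and substitute into x ≡ 6 (mod 13): 11·t ≡ 6 − 5 = 1 (mod 13).
    The inverse of 11 mod 13 is 6 (since 11·6 = 66 = 5·13 + 1), so t ≡ 6·1 = 6 ≡ 6 (mod 13).
    Then x = 5 + 11·6 = 71, valid modulo lcm(11, 13) = 143: x ≡ 71 (mod 143).
  Combine with x ≡ 2 (mod 9): since gcd(143, 9) = 1, we get a unique residue mod 1287.
    Write x = 71 + 143·t and substitute into x ≡ 2 (mod 9): 143·t ≡ 2 − 71 = -69 (mod 9).
    Reduce coefficients mod 9: 8·t ≡ 3 (mod 9).
    The inverse of 8 mod 9 is 8 (since 8·8 = 64 = 7·9 + 1), so t ≡ 8·3 = 24 ≡ 6 (mod 9).
    Then x = 71 + 143·6 = 929, valid modulo lcm(143, 9) = 1287: x ≡ 929 (mod 1287).
Verify: 929 mod 11 = 5 ✓, 929 mod 13 = 6 ✓, 929 mod 9 = 2 ✓.

x ≡ 929 (mod 1287).


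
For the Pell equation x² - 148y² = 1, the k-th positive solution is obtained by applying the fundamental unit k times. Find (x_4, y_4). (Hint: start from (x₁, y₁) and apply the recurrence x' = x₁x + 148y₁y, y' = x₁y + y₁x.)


Step 1: Find the fundamental solution (x₁, y₁) of x² - 148y² = 1.
  Expand √148 as a continued fraction. a₀ = ⌊√148⌋ = 12; iterate m_{k+1} = d_k·a_k − m_k, d_{k+1} = (148 − m_{k+1}²)/d_k, a_{k+1} = ⌊(a₀ + m_{k+1})/d_{k+1}⌋ (starting m₀ = 0, d₀ = 1), with convergents p_k = a_k·p_{k-1} + p_{k-2}, q_k = a_k·q_{k-1} + q_{k-2} (p₋₁ = 1, q₋₁ = 0):
  k = 0: a₀ = 12; p₀/q₀ = 12/1; p₀² − 148·q₀² = 144 − 148 = -4.
  k = 1: m = 12, d = 4, a = ⌊(12 + 12)/4⌋ = 6; p/q = (6·12 + 1)/(6·1 + 0) = 73/6; p² − 148·q² = 5329 − 5328 = 1.
  The first convergent with p² − 148·q² = 1 gives the fundamental solution (x₁, y₁) = (73, 6).
Step 2: Apply the recurrence (x_{n+1}, y_{n+1}) = (x₁x_n + 148y₁y_n, x₁y_n + y₁x_n) repeatedly.
  From (x_1, y_1) = (73, 6): x_2 = 73·73 + 148·6·6 = 10657; y_2 = 73·6 + 6·73 = 876.
  From (x_2, y_2) = (10657, 876): x_3 = 73·10657 + 148·6·876 = 1555849; y_3 = 73·876 + 6·10657 = 127890.
  From (x_3, y_3) = (1555849, 127890): x_4 = 73·1555849 + 148·6·127890 = 227143297; y_4 = 73·127890 + 6·1555849 = 18671064.
Step 3: Verify x_4² - 148·y_4² = 51594077372030209 - 51594077372030208 = 1 (should be 1). ✓

(x_1, y_1) = (73, 6); (x_4, y_4) = (227143297, 18671064).


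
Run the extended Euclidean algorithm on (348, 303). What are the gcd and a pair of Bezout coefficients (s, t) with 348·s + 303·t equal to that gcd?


Euclidean algorithm on (348, 303) — divide until remainder is 0:
  348 = 1 · 303 + 45
  303 = 6 · 45 + 33
  45 = 1 · 33 + 12
  33 = 2 · 12 + 9
  12 = 1 · 9 + 3
  9 = 3 · 3 + 0
gcd(348, 303) = 3.
Track Bezout coefficients alongside the remainders: start with r₀ = 348 = a·1 + b·0 (s = 1, t = 0) and r₁ = 303 = a·0 + b·1 (s = 0, t = 1); each new remainder r_{k+1} = r_{k-1} − q_k·r_k inherits s_{k+1} = s_{k-1} − q_k·s_k, t_{k+1} = t_{k-1} − q_k·t_k, so r_k = a·s_k + b·t_k at every step:
  q = 1: r = 45, s = 1 − 1·0 = 1, t = 0 − 1·1 = -1  (check: 348·1 + 303·(-1) = 45)
  q = 6: r = 33, s = 0 − 6·1 = -6, t = 1 − 6·(-1) = 7  (check: 348·(-6) + 303·7 = 33)
  q = 1: r = 12, s = 1 − 1·(-6) = 7, t = -1 − 1·7 = -8  (check: 348·7 + 303·(-8) = 12)
  q = 2: r = 9, s = -6 − 2·7 = -20, t = 7 − 2·(-8) = 23  (check: 348·(-20) + 303·23 = 9)
  q = 1: r = 3, s = 7 − 1·(-20) = 27, t = -8 − 1·23 = -31  (check: 348·27 + 303·(-31) = 3)
The row with r = 3 (the gcd) gives the Bezout coefficients s = 27, t = -31.
Result: 348 · (27) + 303 · (-31) = 3.

gcd(348, 303) = 3; s = 27, t = -31 (check: 348·27 + 303·(-31) = 3).


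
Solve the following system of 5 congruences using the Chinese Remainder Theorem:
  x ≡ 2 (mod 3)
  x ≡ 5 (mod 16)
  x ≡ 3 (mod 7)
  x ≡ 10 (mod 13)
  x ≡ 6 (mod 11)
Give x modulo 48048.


Product of moduli M = 3 · 16 · 7 · 13 · 11 = 48048.
Merge one congruence at a time:
  Start: x ≡ 2 (mod 3).
  Combine with x ≡ 5 (mod 16); new modulus lcm = 48.
    Write x = 2 + 3·t and substitute into x ≡ 5 (mod 16): 3·t ≡ 5 − 2 = 3 (mod 16).
    The inverse of 3 mod 16 is 11 (since 3·11 = 33 = 2·16 + 1), so t ≡ 11·3 = 33 ≡ 1 (mod 16).
    Then x = 2 + 3·1 = 5, valid modulo lcm(3, 16) = 48: x ≡ 5 (mod 48).
  Combine with x ≡ 3 (mod 7); new modulus lcm = 336.
    Write x = 5 + 48·t and substitute into x ≡ 3 (mod 7): 48·t ≡ 3 − 5 = -2 (mod 7).
    Reduce coefficients mod 7: 6·t ≡ 5 (mod 7).
    The inverse of 6 mod 7 is 6 (since 6·6 = 36 = 5·7 + 1), so t ≡ 6·5 = 30 ≡ 2 (mod 7).
    Then x = 5 + 48·2 = 101, valid modulo lcm(48, 7) = 336: x ≡ 101 (mod 336).
  Combine with x ≡ 10 (mod 13); new modulus lcm = 4368.
    Write x = 101 + 336·t and substitute into x ≡ 10 (mod 13): 336·t ≡ 10 − 101 = -91 (mod 13).
    Reduce coefficients mod 13: 11·t ≡ 0 (mod 13).
    The inverse of 11 mod 13 is 6 (since 11·6 = 66 = 5·13 + 1), so t ≡ 6·0 = 0 ≡ 0 (mod 13).
    Then x = 101 + 336·0 = 101, valid modulo lcm(336, 13) = 4368: x ≡ 101 (mod 4368).
  Combine with x ≡ 6 (mod 11); new modulus lcm = 48048.
    Write x = 101 + 4368·t and substitute into x ≡ 6 (mod 11): 4368·t ≡ 6 − 101 = -95 (mod 11).
    Reduce coefficients mod 11: 1·t ≡ 4 (mod 11).
    So t ≡ 4 (mod 11).
    Then x = 101 + 4368·4 = 17573, valid modulo lcm(4368, 11) = 48048: x ≡ 17573 (mod 48048).
Verify against each original: 17573 mod 3 = 2, 17573 mod 16 = 5, 17573 mod 7 = 3, 17573 mod 13 = 10, 17573 mod 11 = 6.

x ≡ 17573 (mod 48048).


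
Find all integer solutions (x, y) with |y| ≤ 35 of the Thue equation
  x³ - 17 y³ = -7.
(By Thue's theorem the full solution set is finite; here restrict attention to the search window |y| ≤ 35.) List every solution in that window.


The equation is x³ - 17y³ = -7. For fixed y, x³ = 17·y³ − 7, so a solution requires the RHS to be a perfect cube.
Strategy: iterate y from -35 to 35, compute RHS = 17·y³ − 7, and check whether it is a (positive or negative) perfect cube.
Check small values of y:
  y = 0: RHS = -7 is not a perfect cube.
  y = 1: RHS = 10 is not a perfect cube.
  y = -1: RHS = -24 is not a perfect cube.
  y = 2: RHS = 129 is not a perfect cube.
  y = -2: RHS = -143 is not a perfect cube.
  y = 3: RHS = 452 is not a perfect cube.
  y = -3: RHS = -466 is not a perfect cube.
Continuing the search up to |y| = 35 finds no solutions either.
No (x, y) in the scanned range satisfies the equation.

No integer solutions with |y| ≤ 35.


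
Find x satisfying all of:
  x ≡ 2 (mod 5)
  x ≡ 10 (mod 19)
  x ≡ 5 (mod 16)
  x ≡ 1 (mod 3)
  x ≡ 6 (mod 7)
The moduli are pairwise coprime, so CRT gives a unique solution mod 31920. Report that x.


Product of moduli M = 5 · 19 · 16 · 3 · 7 = 31920.
Merge one congruence at a time:
  Start: x ≡ 2 (mod 5).
  Combine with x ≡ 10 (mod 19); new modulus lcm = 95.
    Write x = 2 + 5·t and substitute into x ≡ 10 (mod 19): 5·t ≡ 10 − 2 = 8 (mod 19).
    The inverse of 5 mod 19 is 4 (since 5·4 = 20 = 1·19 + 1), so t ≡ 4·8 = 32 ≡ 13 (mod 19).
    Then x = 2 + 5·13 = 67, valid modulo lcm(5, 19) = 95: x ≡ 67 (mod 95).
  Combine with x ≡ 5 (mod 16); new modulus lcm = 1520.
    Write x = 67 + 95·t and substitute into x ≡ 5 (mod 16): 95·t ≡ 5 − 67 = -62 (mod 16).
    Reduce coefficients mod 16: 15·t ≡ 2 (mod 16).
    The inverse of 15 mod 16 is 15 (since 15·15 = 225 = 14·16 + 1), so t ≡ 15·2 = 30 ≡ 14 (mod 16).
    Then x = 67 + 95·14 = 1397, valid modulo lcm(95, 16) = 1520: x ≡ 1397 (mod 1520).
  Combine with x ≡ 1 (mod 3); new modulus lcm = 4560.
    Write x = 1397 + 1520·t and substitute into x ≡ 1 (mod 3): 1520·t ≡ 1 − 1397 = -1396 (mod 3).
    Reduce coefficients mod 3: 2·t ≡ 2 (mod 3).
    The inverse of 2 mod 3 is 2 (since 2·2 = 4 = 1·3 + 1), so t ≡ 2·2 = 4 ≡ 1 (mod 3).
    Then x = 1397 + 1520·1 = 2917, valid modulo lcm(1520, 3) = 4560: x ≡ 2917 (mod 4560).
  Combine with x ≡ 6 (mod 7); new modulus lcm = 31920.
    Write x = 2917 + 4560·t and substitute into x ≡ 6 (mod 7): 4560·t ≡ 6 − 2917 = -2911 (mod 7).
    Reduce coefficients mod 7: 3·t ≡ 1 (mod 7).
    The inverse of 3 mod 7 is 5 (since 3·5 = 15 = 2·7 + 1), so t ≡ 5·1 = 5 ≡ 5 (mod 7).
    Then x = 2917 + 4560·5 = 25717, valid modulo lcm(4560, 7) = 31920: x ≡ 25717 (mod 31920).
Verify against each original: 25717 mod 5 = 2, 25717 mod 19 = 10, 25717 mod 16 = 5, 25717 mod 3 = 1, 25717 mod 7 = 6.

x ≡ 25717 (mod 31920).
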